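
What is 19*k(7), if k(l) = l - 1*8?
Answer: -19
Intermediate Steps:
k(l) = -8 + l (k(l) = l - 8 = -8 + l)
19*k(7) = 19*(-8 + 7) = 19*(-1) = -19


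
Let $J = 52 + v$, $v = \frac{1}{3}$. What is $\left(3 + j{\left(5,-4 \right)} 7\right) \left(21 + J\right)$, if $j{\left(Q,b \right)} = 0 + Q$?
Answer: $\frac{8360}{3} \approx 2786.7$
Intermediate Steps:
$j{\left(Q,b \right)} = Q$
$v = \frac{1}{3} \approx 0.33333$
$J = \frac{157}{3}$ ($J = 52 + \frac{1}{3} = \frac{157}{3} \approx 52.333$)
$\left(3 + j{\left(5,-4 \right)} 7\right) \left(21 + J\right) = \left(3 + 5 \cdot 7\right) \left(21 + \frac{157}{3}\right) = \left(3 + 35\right) \frac{220}{3} = 38 \cdot \frac{220}{3} = \frac{8360}{3}$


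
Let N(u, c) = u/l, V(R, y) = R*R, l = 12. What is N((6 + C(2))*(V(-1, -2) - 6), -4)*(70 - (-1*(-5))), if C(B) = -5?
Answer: -325/12 ≈ -27.083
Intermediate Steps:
V(R, y) = R²
N(u, c) = u/12
N((6 + C(2))*(V(-1, -2) - 6), -4)*(70 - (-1*(-5))) = (((6 - 5)*((-1)² - 6))/12)*(70 - (-1*(-5))) = ((1*(1 - 6))/12)*(70 - 5) = ((1*(-5))/12)*(70 - 1*5) = ((1/12)*(-5))*(70 - 5) = -5/12*65 = -325/12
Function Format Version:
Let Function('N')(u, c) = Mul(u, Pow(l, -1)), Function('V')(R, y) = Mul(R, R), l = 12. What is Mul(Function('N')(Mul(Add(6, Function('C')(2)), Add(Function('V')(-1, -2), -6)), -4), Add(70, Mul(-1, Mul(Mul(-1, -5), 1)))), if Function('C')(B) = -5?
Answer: Rational(-325, 12) ≈ -27.083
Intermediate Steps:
Function('V')(R, y) = Pow(R, 2)
Function('N')(u, c) = Mul(Rational(1, 12), u) (Function('N')(u, c) = Mul(u, Pow(12, -1)) = Mul(u, Rational(1, 12)) = Mul(Rational(1, 12), u))
Mul(Function('N')(Mul(Add(6, Function('C')(2)), Add(Function('V')(-1, -2), -6)), -4), Add(70, Mul(-1, Mul(Mul(-1, -5), 1)))) = Mul(Mul(Rational(1, 12), Mul(Add(6, -5), Add(Pow(-1, 2), -6))), Add(70, Mul(-1, Mul(Mul(-1, -5), 1)))) = Mul(Mul(Rational(1, 12), Mul(1, Add(1, -6))), Add(70, Mul(-1, Mul(5, 1)))) = Mul(Mul(Rational(1, 12), Mul(1, -5)), Add(70, Mul(-1, 5))) = Mul(Mul(Rational(1, 12), -5), Add(70, -5)) = Mul(Rational(-5, 12), 65) = Rational(-325, 12)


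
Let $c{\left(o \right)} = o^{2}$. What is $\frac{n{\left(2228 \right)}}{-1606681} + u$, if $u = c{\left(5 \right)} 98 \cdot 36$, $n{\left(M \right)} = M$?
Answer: $\frac{141709261972}{1606681} \approx 88200.0$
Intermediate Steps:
$u = 88200$ ($u = 5^{2} \cdot 98 \cdot 36 = 25 \cdot 98 \cdot 36 = 2450 \cdot 36 = 88200$)
$\frac{n{\left(2228 \right)}}{-1606681} + u = \frac{2228}{-1606681} + 88200 = 2228 \left(- \frac{1}{1606681}\right) + 88200 = - \frac{2228}{1606681} + 88200 = \frac{141709261972}{1606681}$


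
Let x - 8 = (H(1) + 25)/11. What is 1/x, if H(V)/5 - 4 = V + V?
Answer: 1/13 ≈ 0.076923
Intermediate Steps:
H(V) = 20 + 10*V (H(V) = 20 + 5*(V + V) = 20 + 5*(2*V) = 20 + 10*V)
x = 13 (x = 8 + ((20 + 10*1) + 25)/11 = 8 + ((20 + 10) + 25)*(1/11) = 8 + (30 + 25)*(1/11) = 8 + 55*(1/11) = 8 + 5 = 13)
1/x = 1/13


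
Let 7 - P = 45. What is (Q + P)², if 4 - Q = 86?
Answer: 14400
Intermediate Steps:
Q = -82 (Q = 4 - 1*86 = 4 - 86 = -82)
P = -38 (P = 7 - 1*45 = 7 - 45 = -38)
(Q + P)² = (-82 - 38)² = (-120)² = 14400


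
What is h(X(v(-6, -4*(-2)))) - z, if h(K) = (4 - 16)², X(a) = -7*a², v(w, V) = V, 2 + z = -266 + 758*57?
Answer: -42794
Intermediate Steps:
z = 42938 (z = -2 + (-266 + 758*57) = -2 + (-266 + 43206) = -2 + 42940 = 42938)
h(K) = 144 (h(K) = (-12)² = 144)
h(X(v(-6, -4*(-2)))) - z = 144 - 1*42938 = 144 - 42938 = -42794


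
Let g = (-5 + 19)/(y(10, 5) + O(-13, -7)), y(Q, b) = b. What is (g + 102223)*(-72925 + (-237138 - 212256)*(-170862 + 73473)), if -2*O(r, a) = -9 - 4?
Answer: 102900641666307537/23 ≈ 4.4739e+15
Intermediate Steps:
O(r, a) = 13/2 (O(r, a) = -(-9 - 4)/2 = -½*(-13) = 13/2)
g = 28/23 (g = (-5 + 19)/(5 + 13/2) = 14/(23/2) = 14*(2/23) = 28/23 ≈ 1.2174)
(g + 102223)*(-72925 + (-237138 - 212256)*(-170862 + 73473)) = (28/23 + 102223)*(-72925 + (-237138 - 212256)*(-170862 + 73473)) = 2351157*(-72925 - 449394*(-97389))/23 = 2351157*(-72925 + 43766032266)/23 = (2351157/23)*43765959341 = 102900641666307537/23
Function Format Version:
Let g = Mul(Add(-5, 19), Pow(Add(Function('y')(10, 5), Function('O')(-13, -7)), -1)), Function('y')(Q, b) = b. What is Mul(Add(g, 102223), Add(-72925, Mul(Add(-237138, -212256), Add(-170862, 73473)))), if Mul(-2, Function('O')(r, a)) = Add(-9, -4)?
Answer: Rational(102900641666307537, 23) ≈ 4.4739e+15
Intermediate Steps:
Function('O')(r, a) = Rational(13, 2) (Function('O')(r, a) = Mul(Rational(-1, 2), Add(-9, -4)) = Mul(Rational(-1, 2), -13) = Rational(13, 2))
g = Rational(28, 23) (g = Mul(Add(-5, 19), Pow(Add(5, Rational(13, 2)), -1)) = Mul(14, Pow(Rational(23, 2), -1)) = Mul(14, Rational(2, 23)) = Rational(28, 23) ≈ 1.2174)
Mul(Add(g, 102223), Add(-72925, Mul(Add(-237138, -212256), Add(-170862, 73473)))) = Mul(Add(Rational(28, 23), 102223), Add(-72925, Mul(Add(-237138, -212256), Add(-170862, 73473)))) = Mul(Rational(2351157, 23), Add(-72925, Mul(-449394, -97389))) = Mul(Rational(2351157, 23), Add(-72925, 43766032266)) = Mul(Rational(2351157, 23), 43765959341) = Rational(102900641666307537, 23)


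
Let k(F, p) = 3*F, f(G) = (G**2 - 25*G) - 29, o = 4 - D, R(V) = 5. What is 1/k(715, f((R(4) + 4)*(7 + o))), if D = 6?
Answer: 1/2145 ≈ 0.00046620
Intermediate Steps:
o = -2 (o = 4 - 1*6 = 4 - 6 = -2)
f(G) = -29 + G**2 - 25*G
1/k(715, f((R(4) + 4)*(7 + o))) = 1/(3*715) = 1/2145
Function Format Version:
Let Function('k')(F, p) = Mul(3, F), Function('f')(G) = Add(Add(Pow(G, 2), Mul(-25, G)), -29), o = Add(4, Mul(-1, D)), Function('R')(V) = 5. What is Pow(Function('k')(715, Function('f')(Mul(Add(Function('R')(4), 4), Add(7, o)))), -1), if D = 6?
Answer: Rational(1, 2145) ≈ 0.00046620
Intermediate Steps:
o = -2 (o = Add(4, Mul(-1, 6)) = Add(4, -6) = -2)
Function('f')(G) = Add(-29, Pow(G, 2), Mul(-25, G))
Pow(Function('k')(715, Function('f')(Mul(Add(Function('R')(4), 4), Add(7, o)))), -1) = Pow(Mul(3, 715), -1) = Pow(2145, -1) = Rational(1, 2145)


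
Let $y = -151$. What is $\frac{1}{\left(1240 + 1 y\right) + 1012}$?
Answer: $\frac{1}{2101} \approx 0.00047596$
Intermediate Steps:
$\frac{1}{\left(1240 + 1 y\right) + 1012} = \frac{1}{\left(1240 + 1 \left(-151\right)\right) + 1012} = \frac{1}{\left(1240 - 151\right) + 1012} = \frac{1}{1089 + 1012} = \frac{1}{2101}$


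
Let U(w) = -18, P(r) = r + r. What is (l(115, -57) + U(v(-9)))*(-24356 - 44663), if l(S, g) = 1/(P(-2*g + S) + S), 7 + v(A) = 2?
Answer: 711792947/573 ≈ 1.2422e+6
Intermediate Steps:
P(r) = 2*r
v(A) = -5 (v(A) = -7 + 2 = -5)
l(S, g) = 1/(-4*g + 3*S) (l(S, g) = 1/(2*(-2*g + S) + S) = 1/(2*(S - 2*g) + S) = 1/((-4*g + 2*S) + S) = 1/(-4*g + 3*S))
(l(115, -57) + U(v(-9)))*(-24356 - 44663) = (1/(-4*(-57) + 3*115) - 18)*(-24356 - 44663) = (1/(228 + 345) - 18)*(-69019) = (1/573 - 18)*(-69019) = -10313/573*(-69019) = 711792947/573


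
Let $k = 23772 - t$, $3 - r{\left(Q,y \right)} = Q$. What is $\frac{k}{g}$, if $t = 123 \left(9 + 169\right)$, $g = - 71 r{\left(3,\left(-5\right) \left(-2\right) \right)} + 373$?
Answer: $\frac{1878}{373} \approx 5.0349$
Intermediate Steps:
$r{\left(Q,y \right)} = 3 - Q$
$g = 373$ ($g = - 71 \left(3 - 3\right) + 373 = \left(-71\right) 0 + 373 = 0 + 373 = 373$)
$t = 21894$ ($t = 123 \cdot 178 = 21894$)
$k = 1878$ ($k = 23772 - 21894 = 1878$)
$\frac{k}{g} = \frac{1878}{373}$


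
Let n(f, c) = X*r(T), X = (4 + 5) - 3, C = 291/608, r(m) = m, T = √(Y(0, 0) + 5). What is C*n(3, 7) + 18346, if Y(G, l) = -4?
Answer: 5578057/304 ≈ 18349.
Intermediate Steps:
T = 1 (T = √(-4 + 5) = √1 = 1)
C = 291/608 (C = 291*(1/608) = 291/608 ≈ 0.47862)
X = 6 (X = 9 - 3 = 6)
n(f, c) = 6 (n(f, c) = 6*1 = 6)
C*n(3, 7) + 18346 = (291/608)*6 + 18346 = 873/304 + 18346 = 5578057/304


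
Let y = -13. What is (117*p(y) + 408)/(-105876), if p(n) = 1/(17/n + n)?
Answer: -8263/2188104 ≈ -0.0037763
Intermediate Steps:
p(n) = 1/(n + 17/n)
(117*p(y) + 408)/(-105876) = (117*(-13/(17 + (-13)²)) + 408)/(-105876) = (117*(-13/(17 + 169)) + 408)*(-1/105876) = (117*(-13/186) + 408)*(-1/105876) = (-507/62 + 408)*(-1/105876) = (24789/62)*(-1/105876) = -8263/2188104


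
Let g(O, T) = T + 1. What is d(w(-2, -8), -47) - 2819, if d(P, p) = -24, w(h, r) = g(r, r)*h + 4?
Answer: -2843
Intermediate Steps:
g(O, T) = 1 + T
w(h, r) = 4 + h*(1 + r) (w(h, r) = (1 + r)*h + 4 = h*(1 + r) + 4 = 4 + h*(1 + r))
d(w(-2, -8), -47) - 2819 = -24 - 2819 = -2843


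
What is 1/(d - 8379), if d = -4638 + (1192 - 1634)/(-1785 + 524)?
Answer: -97/1262615 ≈ -7.6825e-5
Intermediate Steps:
d = -449852/97 (d = -4638 - 442/(-1261) = -4638 - 442*(-1/1261) = -4638 + 34/97 = -449852/97 ≈ -4637.6)
1/(d - 8379) = 1/(-449852/97 - 8379) = 1/(-1262615/97) = -97/1262615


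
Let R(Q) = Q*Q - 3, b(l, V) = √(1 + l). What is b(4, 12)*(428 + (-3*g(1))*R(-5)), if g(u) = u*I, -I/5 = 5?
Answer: 2078*√5 ≈ 4646.5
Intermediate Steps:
I = -25 (I = -5*5 = -25)
R(Q) = -3 + Q² (R(Q) = Q² - 3 = -3 + Q²)
g(u) = -25*u (g(u) = u*(-25) = -25*u)
b(4, 12)*(428 + (-3*g(1))*R(-5)) = √(1 + 4)*(428 + (-(-75))*(-3 + (-5)²)) = √5*(428 + (-3*(-25))*(-3 + 25)) = √5*(428 + 75*22) = √5*(428 + 1650) = √5*2078 = 2078*√5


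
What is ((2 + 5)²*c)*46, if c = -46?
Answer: -103684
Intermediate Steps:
((2 + 5)²*c)*46 = ((2 + 5)²*(-46))*46 = (7²*(-46))*46 = (49*(-46))*46 = -2254*46 = -103684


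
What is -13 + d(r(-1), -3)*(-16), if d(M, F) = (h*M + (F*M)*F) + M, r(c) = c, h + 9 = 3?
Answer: 51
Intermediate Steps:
h = -6 (h = -9 + 3 = -6)
d(M, F) = -5*M + M*F² (d(M, F) = (-6*M + (F*M)*F) + M = (-6*M + M*F²) + M = -5*M + M*F²)
-13 + d(r(-1), -3)*(-16) = -13 - (-5 + (-3)²)*(-16) = -13 - (-5 + 9)*(-16) = -13 - 1*4*(-16) = -13 - 4*(-16) = -13 + 64 = 51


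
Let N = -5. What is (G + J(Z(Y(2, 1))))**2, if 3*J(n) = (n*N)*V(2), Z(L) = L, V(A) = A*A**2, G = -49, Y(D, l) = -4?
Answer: 169/9 ≈ 18.778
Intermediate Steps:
V(A) = A**3
J(n) = -40*n/3 (J(n) = ((n*(-5))*2**3)/3 = (-5*n*8)/3 = (-40*n)/3 = -40*n/3)
(G + J(Z(Y(2, 1))))**2 = (-49 - 40/3*(-4))**2 = (-49 + 160/3)**2 = (13/3)**2 = 169/9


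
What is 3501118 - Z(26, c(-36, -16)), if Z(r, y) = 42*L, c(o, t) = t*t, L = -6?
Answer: 3501370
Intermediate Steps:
c(o, t) = t²
Z(r, y) = -252 (Z(r, y) = 42*(-6) = -252)
3501118 - Z(26, c(-36, -16)) = 3501118 - 1*(-252) = 3501118 + 252 = 3501370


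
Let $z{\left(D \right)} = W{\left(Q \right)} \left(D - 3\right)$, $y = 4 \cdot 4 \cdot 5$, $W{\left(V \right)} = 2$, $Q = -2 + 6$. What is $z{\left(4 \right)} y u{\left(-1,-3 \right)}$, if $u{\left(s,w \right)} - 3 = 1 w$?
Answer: $0$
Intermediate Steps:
$Q = 4$
$u{\left(s,w \right)} = 3 + w$ ($u{\left(s,w \right)} = 3 + 1 w = 3 + w$)
$y = 80$ ($y = 16 \cdot 5 = 80$)
$z{\left(D \right)} = -6 + 2 D$ ($z{\left(D \right)} = 2 \left(D - 3\right) = 2 \left(-3 + D\right) = -6 + 2 D$)
$z{\left(4 \right)} y u{\left(-1,-3 \right)} = \left(-6 + 2 \cdot 4\right) 80 \left(3 - 3\right) = \left(-6 + 8\right) 80 \cdot 0 = 2 \cdot 80 \cdot 0 = 160 \cdot 0 = 0$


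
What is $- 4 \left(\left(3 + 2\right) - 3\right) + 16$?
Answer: $8$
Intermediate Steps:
$- 4 \left(\left(3 + 2\right) - 3\right) + 16 = - 4 \left(5 - 3\right) + 16 = \left(-4\right) 2 + 16 = -8 + 16 = 8$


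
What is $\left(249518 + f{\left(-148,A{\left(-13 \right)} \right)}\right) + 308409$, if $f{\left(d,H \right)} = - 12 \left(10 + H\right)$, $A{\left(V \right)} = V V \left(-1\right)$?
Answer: $559835$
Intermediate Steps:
$A{\left(V \right)} = - V^{2}$ ($A{\left(V \right)} = V^{2} \left(-1\right) = - V^{2}$)
$f{\left(d,H \right)} = -120 - 12 H$
$\left(249518 + f{\left(-148,A{\left(-13 \right)} \right)}\right) + 308409 = \left(249518 - \left(120 + 12 \left(- \left(-13\right)^{2}\right)\right)\right) + 308409 = \left(249518 - \left(120 + 12 \left(\left(-1\right) 169\right)\right)\right) + 308409 = \left(249518 - -1908\right) + 308409 = \left(249518 + \left(-120 + 2028\right)\right) + 308409 = \left(249518 + 1908\right) + 308409 = 251426 + 308409 = 559835$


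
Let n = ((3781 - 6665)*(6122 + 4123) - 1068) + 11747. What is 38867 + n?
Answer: -29497034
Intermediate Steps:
n = -29535901 (n = (-2884*10245 - 1068) + 11747 = (-29546580 - 1068) + 11747 = -29547648 + 11747 = -29535901)
38867 + n = 38867 - 29535901 = -29497034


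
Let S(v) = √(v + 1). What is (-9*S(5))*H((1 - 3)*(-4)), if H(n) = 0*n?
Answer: 0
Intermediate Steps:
S(v) = √(1 + v)
H(n) = 0
(-9*S(5))*H((1 - 3)*(-4)) = -9*√(1 + 5)*0 = -9*√6*0 = 0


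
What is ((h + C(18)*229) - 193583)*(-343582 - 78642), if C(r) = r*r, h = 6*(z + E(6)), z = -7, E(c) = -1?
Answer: 50428323440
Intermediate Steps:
h = -48 (h = 6*(-7 - 1) = 6*(-8) = -48)
C(r) = r²
((h + C(18)*229) - 193583)*(-343582 - 78642) = ((-48 + 18²*229) - 193583)*(-343582 - 78642) = ((-48 + 324*229) - 193583)*(-422224) = ((-48 + 74196) - 193583)*(-422224) = (74148 - 193583)*(-422224) = -119435*(-422224) = 50428323440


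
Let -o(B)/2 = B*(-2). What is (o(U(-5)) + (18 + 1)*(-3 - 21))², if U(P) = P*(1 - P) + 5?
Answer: 309136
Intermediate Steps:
U(P) = 5 + P*(1 - P)
o(B) = 4*B (o(B) = -2*B*(-2) = -(-4)*B = 4*B)
(o(U(-5)) + (18 + 1)*(-3 - 21))² = (4*(5 - 5 - 1*(-5)²) + (18 + 1)*(-3 - 21))² = (4*(5 - 5 - 1*25) + 19*(-24))² = (4*(5 - 5 - 25) - 456)² = (4*(-25) - 456)² = (-100 - 456)² = (-556)² = 309136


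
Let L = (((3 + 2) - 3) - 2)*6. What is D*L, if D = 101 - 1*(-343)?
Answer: 0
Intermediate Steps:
L = 0 (L = ((5 - 3) - 2)*6 = (2 - 2)*6 = 0*6 = 0)
D = 444 (D = 101 + 343 = 444)
D*L = 444*0 = 0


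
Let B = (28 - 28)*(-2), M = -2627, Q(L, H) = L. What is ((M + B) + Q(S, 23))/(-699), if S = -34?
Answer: 887/233 ≈ 3.8069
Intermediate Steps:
B = 0 (B = 0*(-2) = 0)
((M + B) + Q(S, 23))/(-699) = ((-2627 + 0) - 34)/(-699) = (-2627 - 34)*(-1/699) = -2661*(-1/699) = 887/233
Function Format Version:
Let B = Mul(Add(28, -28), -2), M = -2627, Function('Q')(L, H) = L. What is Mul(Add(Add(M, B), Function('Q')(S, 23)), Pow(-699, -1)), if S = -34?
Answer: Rational(887, 233) ≈ 3.8069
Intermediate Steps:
B = 0 (B = Mul(0, -2) = 0)
Mul(Add(Add(M, B), Function('Q')(S, 23)), Pow(-699, -1)) = Mul(Add(Add(-2627, 0), -34), Pow(-699, -1)) = Mul(Add(-2627, -34), Rational(-1, 699)) = Mul(-2661, Rational(-1, 699)) = Rational(887, 233)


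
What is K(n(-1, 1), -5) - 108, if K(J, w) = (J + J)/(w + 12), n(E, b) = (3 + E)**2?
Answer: -748/7 ≈ -106.86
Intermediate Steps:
K(J, w) = 2*J/(12 + w) (K(J, w) = (2*J)/(12 + w) = 2*J/(12 + w))
K(n(-1, 1), -5) - 108 = 2*(3 - 1)**2/(12 - 5) - 108 = 2*2**2/7 - 108 = 2*4*(1/7) - 108 = 8/7 - 108 = -748/7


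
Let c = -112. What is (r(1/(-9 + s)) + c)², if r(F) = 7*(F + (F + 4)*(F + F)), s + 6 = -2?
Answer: 1117230625/83521 ≈ 13377.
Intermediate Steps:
s = -8 (s = -6 - 2 = -8)
r(F) = 7*F + 14*F*(4 + F) (r(F) = 7*(F + (4 + F)*(2*F)) = 7*(F + 2*F*(4 + F)) = 7*F + 14*F*(4 + F))
(r(1/(-9 + s)) + c)² = (7*(9 + 2/(-9 - 8))/(-9 - 8) - 112)² = (7*(9 + 2/(-17))/(-17) - 112)² = (7*(-1/17)*(9 + 2*(-1/17)) - 112)² = (7*(-1/17)*(9 - 2/17) - 112)² = (7*(-1/17)*(151/17) - 112)² = (-1057/289 - 112)² = (-33425/289)² = 1117230625/83521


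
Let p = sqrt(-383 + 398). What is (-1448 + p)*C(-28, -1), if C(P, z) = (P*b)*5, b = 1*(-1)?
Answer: -202720 + 140*sqrt(15) ≈ -2.0218e+5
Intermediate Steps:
b = -1
p = sqrt(15) ≈ 3.8730
C(P, z) = -5*P (C(P, z) = (P*(-1))*5 = -P*5 = -5*P)
(-1448 + p)*C(-28, -1) = (-1448 + sqrt(15))*(-5*(-28)) = (-1448 + sqrt(15))*140 = -202720 + 140*sqrt(15)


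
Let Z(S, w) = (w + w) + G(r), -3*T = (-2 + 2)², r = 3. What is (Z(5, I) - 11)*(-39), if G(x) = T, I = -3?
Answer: 663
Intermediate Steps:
T = 0 (T = -(-2 + 2)²/3 = -⅓*0² = -⅓*0 = 0)
G(x) = 0
Z(S, w) = 2*w (Z(S, w) = (w + w) + 0 = 2*w + 0 = 2*w)
(Z(5, I) - 11)*(-39) = (2*(-3) - 11)*(-39) = (-6 - 11)*(-39) = -17*(-39) = 663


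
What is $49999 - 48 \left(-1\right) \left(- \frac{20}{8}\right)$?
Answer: $49879$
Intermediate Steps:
$49999 - 48 \left(-1\right) \left(- \frac{20}{8}\right) = 49999 - - 48 \left(\left(-20\right) \frac{1}{8}\right) = 49999 - \left(-48\right) \left(- \frac{5}{2}\right) = 49999 - 120 = 49879$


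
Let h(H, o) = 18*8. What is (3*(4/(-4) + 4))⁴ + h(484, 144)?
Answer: 6705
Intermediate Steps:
h(H, o) = 144
(3*(4/(-4) + 4))⁴ + h(484, 144) = (3*(4/(-4) + 4))⁴ + 144 = (3*(4*(-¼) + 4))⁴ + 144 = (3*(-1 + 4))⁴ + 144 = (3*3)⁴ + 144 = 9⁴ + 144 = 6561 + 144 = 6705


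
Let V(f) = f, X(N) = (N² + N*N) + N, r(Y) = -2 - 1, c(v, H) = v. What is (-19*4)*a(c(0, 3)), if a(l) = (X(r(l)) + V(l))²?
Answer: -17100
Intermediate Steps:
r(Y) = -3
X(N) = N + 2*N² (X(N) = (N² + N²) + N = 2*N² + N = N + 2*N²)
a(l) = (15 + l)² (a(l) = (-3*(1 + 2*(-3)) + l)² = (-3*(1 - 6) + l)² = (-3*(-5) + l)² = (15 + l)²)
(-19*4)*a(c(0, 3)) = (-19*4)*(15 + 0)² = -76*15² = -76*225 = -17100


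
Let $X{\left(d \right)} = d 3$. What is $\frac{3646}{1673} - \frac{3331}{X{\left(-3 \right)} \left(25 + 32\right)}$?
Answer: $\frac{7443161}{858249} \approx 8.6725$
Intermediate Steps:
$X{\left(d \right)} = 3 d$
$\frac{3646}{1673} - \frac{3331}{X{\left(-3 \right)} \left(25 + 32\right)} = \frac{3646}{1673} - \frac{3331}{3 \left(-3\right) \left(25 + 32\right)} = 3646 \cdot \frac{1}{1673} - \frac{3331}{\left(-9\right) 57} = \frac{3646}{1673} - \frac{3331}{-513} = \frac{3646}{1673} - - \frac{3331}{513} = \frac{3646}{1673} + \frac{3331}{513} = \frac{7443161}{858249}$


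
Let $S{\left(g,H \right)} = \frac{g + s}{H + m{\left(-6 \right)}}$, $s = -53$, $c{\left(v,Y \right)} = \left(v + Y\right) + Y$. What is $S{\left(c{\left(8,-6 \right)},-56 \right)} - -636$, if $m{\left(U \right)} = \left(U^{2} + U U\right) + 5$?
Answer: $\frac{4433}{7} \approx 633.29$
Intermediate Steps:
$c{\left(v,Y \right)} = v + 2 Y$ ($c{\left(v,Y \right)} = \left(Y + v\right) + Y = v + 2 Y$)
$m{\left(U \right)} = 5 + 2 U^{2}$ ($m{\left(U \right)} = \left(U^{2} + U^{2}\right) + 5 = 2 U^{2} + 5 = 5 + 2 U^{2}$)
$S{\left(g,H \right)} = \frac{-53 + g}{77 + H}$ ($S{\left(g,H \right)} = \frac{g - 53}{H + \left(5 + 2 \left(-6\right)^{2}\right)} = \frac{-53 + g}{H + \left(5 + 2 \cdot 36\right)} = \frac{-53 + g}{H + \left(5 + 72\right)} = \frac{-53 + g}{H + 77} = \frac{-53 + g}{77 + H}$)
$S{\left(c{\left(8,-6 \right)},-56 \right)} - -636 = \frac{-53 + \left(8 + 2 \left(-6\right)\right)}{77 - 56} - -636 = \frac{-53 + \left(8 - 12\right)}{21} + 636 = \frac{-53 - 4}{21} + 636 = \frac{1}{21} \left(-57\right) + 636 = - \frac{19}{7} + 636 = \frac{4433}{7}$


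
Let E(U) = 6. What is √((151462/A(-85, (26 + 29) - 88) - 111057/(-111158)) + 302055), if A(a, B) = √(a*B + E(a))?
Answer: √(29491075105724201599746 + 5260729617192533448*√2811)/312465138 ≈ 552.19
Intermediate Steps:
A(a, B) = √(6 + B*a) (A(a, B) = √(a*B + 6) = √(B*a + 6) = √(6 + B*a))
√((151462/A(-85, (26 + 29) - 88) - 111057/(-111158)) + 302055) = √((151462/(√(6 + ((26 + 29) - 88)*(-85))) - 111057/(-111158)) + 302055) = √((151462/(√(6 + (55 - 88)*(-85))) - 111057*(-1/111158)) + 302055) = √((151462/(√(6 - 33*(-85))) + 111057/111158) + 302055) = √((151462/(√(6 + 2805)) + 111057/111158) + 302055) = √((151462/(√2811) + 111057/111158) + 302055) = √((151462*(√2811/2811) + 111057/111158) + 302055) = √((151462*√2811/2811 + 111057/111158) + 302055) = √((111057/111158 + 151462*√2811/2811) + 302055) = √(33575940747/111158 + 151462*√2811/2811)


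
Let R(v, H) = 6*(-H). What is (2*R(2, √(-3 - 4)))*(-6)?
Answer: 72*I*√7 ≈ 190.49*I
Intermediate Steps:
R(v, H) = -6*H
(2*R(2, √(-3 - 4)))*(-6) = (2*(-6*√(-3 - 4)))*(-6) = (2*(-6*I*√7))*(-6) = -12*I*√7*(-6) = 72*I*√7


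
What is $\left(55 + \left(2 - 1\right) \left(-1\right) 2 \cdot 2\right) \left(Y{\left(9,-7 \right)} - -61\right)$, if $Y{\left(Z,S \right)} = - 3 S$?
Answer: $4182$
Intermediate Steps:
$\left(55 + \left(2 - 1\right) \left(-1\right) 2 \cdot 2\right) \left(Y{\left(9,-7 \right)} - -61\right) = \left(55 + \left(2 - 1\right) \left(-1\right) 2 \cdot 2\right) \left(\left(-3\right) \left(-7\right) - -61\right) = \left(55 + 1 \left(-1\right) 2 \cdot 2\right) \left(21 + 61\right) = \left(55 + \left(-1\right) 2 \cdot 2\right) 82 = \left(55 - 4\right) 82 = 51 \cdot 82 = 4182$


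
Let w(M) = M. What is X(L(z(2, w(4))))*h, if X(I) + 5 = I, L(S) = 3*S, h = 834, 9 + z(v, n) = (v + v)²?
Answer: 13344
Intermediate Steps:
z(v, n) = -9 + 4*v² (z(v, n) = -9 + (v + v)² = -9 + (2*v)² = -9 + 4*v²)
X(I) = -5 + I
X(L(z(2, w(4))))*h = (-5 + 3*(-9 + 4*2²))*834 = (-5 + 3*(-9 + 4*4))*834 = (-5 + 3*(-9 + 16))*834 = (-5 + 3*7)*834 = (-5 + 21)*834 = 16*834 = 13344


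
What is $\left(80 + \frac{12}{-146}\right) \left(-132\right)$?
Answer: $- \frac{770088}{73} \approx -10549.0$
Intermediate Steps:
$\left(80 + \frac{12}{-146}\right) \left(-132\right) = \left(80 + 12 \left(- \frac{1}{146}\right)\right) \left(-132\right) = \left(80 - \frac{6}{73}\right) \left(-132\right) = \frac{5834}{73} \left(-132\right) = - \frac{770088}{73}$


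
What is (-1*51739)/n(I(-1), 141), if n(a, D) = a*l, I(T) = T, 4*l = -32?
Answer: -51739/8 ≈ -6467.4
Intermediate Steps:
l = -8 (l = (¼)*(-32) = -8)
n(a, D) = -8*a (n(a, D) = a*(-8) = -8*a)
(-1*51739)/n(I(-1), 141) = (-1*51739)/((-8*(-1))) = -51739/8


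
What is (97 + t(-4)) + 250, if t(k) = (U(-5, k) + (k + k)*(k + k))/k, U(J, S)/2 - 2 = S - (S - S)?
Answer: 332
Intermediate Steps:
U(J, S) = 4 + 2*S (U(J, S) = 4 + 2*(S - (S - S)) = 4 + 2*(S - 1*0) = 4 + 2*(S + 0) = 4 + 2*S)
t(k) = (4 + 2*k + 4*k²)/k (t(k) = ((4 + 2*k) + (k + k)*(k + k))/k = ((4 + 2*k) + (2*k)*(2*k))/k = ((4 + 2*k) + 4*k²)/k = (4 + 2*k + 4*k²)/k)
(97 + t(-4)) + 250 = (97 + (2 + 4*(-4) + 4/(-4))) + 250 = (97 + (2 - 16 + 4*(-¼))) + 250 = (97 + (2 - 16 - 1)) + 250 = (97 - 15) + 250 = 82 + 250 = 332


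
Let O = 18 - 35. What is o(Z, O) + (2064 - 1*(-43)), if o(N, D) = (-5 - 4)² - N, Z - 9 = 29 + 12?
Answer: 2138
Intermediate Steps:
Z = 50 (Z = 9 + (29 + 12) = 9 + 41 = 50)
O = -17
o(N, D) = 81 - N (o(N, D) = (-9)² - N = 81 - N)
o(Z, O) + (2064 - 1*(-43)) = (81 - 1*50) + (2064 - 1*(-43)) = (81 - 50) + (2064 + 43) = 31 + 2107 = 2138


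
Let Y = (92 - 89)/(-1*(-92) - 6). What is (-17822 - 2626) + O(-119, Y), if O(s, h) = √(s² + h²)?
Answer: -20448 + √104734765/86 ≈ -20329.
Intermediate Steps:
Y = 3/86 (Y = 3/(92 - 6) = 3/86 ≈ 0.034884)
O(s, h) = √(h² + s²)
(-17822 - 2626) + O(-119, Y) = (-17822 - 2626) + √((3/86)² + (-119)²) = -20448 + √(9/7396 + 14161) = -20448 + √(104734765/7396) = -20448 + √104734765/86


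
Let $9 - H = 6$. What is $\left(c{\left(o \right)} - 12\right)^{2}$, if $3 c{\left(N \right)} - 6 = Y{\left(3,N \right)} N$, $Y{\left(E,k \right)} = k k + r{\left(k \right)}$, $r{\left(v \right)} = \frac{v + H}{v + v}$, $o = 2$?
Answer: $\frac{169}{4} \approx 42.25$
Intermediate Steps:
$H = 3$ ($H = 9 - 6 = 3$)
$r{\left(v \right)} = \frac{3 + v}{2 v}$ ($r{\left(v \right)} = \frac{v + 3}{v + v} = \frac{3 + v}{2 v}$)
$Y{\left(E,k \right)} = k^{2} + \frac{3 + k}{2 k}$ ($Y{\left(E,k \right)} = k k + \frac{3 + k}{2 k} = k^{2} + \frac{3 + k}{2 k}$)
$c{\left(N \right)} = \frac{5}{2} + \frac{N^{3}}{3} + \frac{N}{6}$ ($c{\left(N \right)} = 2 + \frac{\frac{3 + N + 2 N^{3}}{2 N} N}{3} = 2 + \frac{\frac{3}{2} + N^{3} + \frac{N}{2}}{3} = 2 + \left(\frac{1}{2} + \frac{N^{3}}{3} + \frac{N}{6}\right) = \frac{5}{2} + \frac{N^{3}}{3} + \frac{N}{6}$)
$\left(c{\left(o \right)} - 12\right)^{2} = \left(\left(\frac{5}{2} + \frac{2^{3}}{3} + \frac{1}{6} \cdot 2\right) - 12\right)^{2} = \left(\left(\frac{5}{2} + \frac{1}{3} \cdot 8 + \frac{1}{3}\right) - 12\right)^{2} = \left(\left(\frac{5}{2} + \frac{8}{3} + \frac{1}{3}\right) - 12\right)^{2} = \left(\frac{11}{2} - 12\right)^{2} = \left(- \frac{13}{2}\right)^{2} = \frac{169}{4}$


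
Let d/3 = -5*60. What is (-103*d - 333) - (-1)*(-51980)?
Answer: 40387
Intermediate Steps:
d = -900 (d = 3*(-5*60) = 3*(-300) = -900)
(-103*d - 333) - (-1)*(-51980) = (-103*(-900) - 333) - (-1)*(-51980) = (92700 - 333) - 1*51980 = 92367 - 51980 = 40387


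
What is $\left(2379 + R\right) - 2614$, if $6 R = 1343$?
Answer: $- \frac{67}{6} \approx -11.167$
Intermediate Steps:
$R = \frac{1343}{6}$ ($R = \frac{1}{6} \cdot 1343 = \frac{1343}{6} \approx 223.83$)
$\left(2379 + R\right) - 2614 = \left(2379 + \frac{1343}{6}\right) - 2614 = \frac{15617}{6} - 2614 = - \frac{67}{6}$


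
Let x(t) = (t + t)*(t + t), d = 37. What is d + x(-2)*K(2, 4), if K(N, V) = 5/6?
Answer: 151/3 ≈ 50.333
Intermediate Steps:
K(N, V) = ⅚ (K(N, V) = 5*(⅙) = ⅚)
x(t) = 4*t² (x(t) = (2*t)*(2*t) = 4*t²)
d + x(-2)*K(2, 4) = 37 + (4*(-2)²)*(⅚) = 37 + (4*4)*(⅚) = 37 + 16*(⅚) = 37 + 40/3 = 151/3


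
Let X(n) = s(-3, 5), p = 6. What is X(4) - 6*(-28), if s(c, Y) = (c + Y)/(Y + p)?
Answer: 1850/11 ≈ 168.18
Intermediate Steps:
s(c, Y) = (Y + c)/(6 + Y) (s(c, Y) = (c + Y)/(Y + 6) = (Y + c)/(6 + Y))
X(n) = 2/11 (X(n) = (5 - 3)/(6 + 5) = 2/11)
X(4) - 6*(-28) = 2/11 - 6*(-28) = 2/11 + 168 = 1850/11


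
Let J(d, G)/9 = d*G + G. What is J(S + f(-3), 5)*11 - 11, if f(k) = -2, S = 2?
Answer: 484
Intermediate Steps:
J(d, G) = 9*G + 9*G*d (J(d, G) = 9*(d*G + G) = 9*(G*d + G) = 9*(G + G*d) = 9*G + 9*G*d)
J(S + f(-3), 5)*11 - 11 = (9*5*(1 + (2 - 2)))*11 - 11 = (9*5*(1 + 0))*11 - 11 = (9*5*1)*11 - 11 = 45*11 - 11 = 495 - 11 = 484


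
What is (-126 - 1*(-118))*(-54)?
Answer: 432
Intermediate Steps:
(-126 - 1*(-118))*(-54) = (-126 + 118)*(-54) = -8*(-54) = 432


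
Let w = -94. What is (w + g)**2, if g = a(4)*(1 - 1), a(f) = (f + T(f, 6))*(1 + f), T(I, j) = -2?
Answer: 8836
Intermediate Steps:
a(f) = (1 + f)*(-2 + f) (a(f) = (f - 2)*(1 + f) = (-2 + f)*(1 + f) = (1 + f)*(-2 + f))
g = 0 (g = (-2 + 4**2 - 1*4)*(1 - 1) = (-2 + 16 - 4)*0 = 10*0 = 0)
(w + g)**2 = (-94 + 0)**2 = (-94)**2 = 8836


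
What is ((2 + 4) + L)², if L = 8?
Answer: 196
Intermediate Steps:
((2 + 4) + L)² = ((2 + 4) + 8)² = (6 + 8)² = 14² = 196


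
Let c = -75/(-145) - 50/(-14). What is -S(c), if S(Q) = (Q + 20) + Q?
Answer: -5720/203 ≈ -28.177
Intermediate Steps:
c = 830/203 (c = -75*(-1/145) - 50*(-1/14) = 15/29 + 25/7 = 830/203 ≈ 4.0887)
S(Q) = 20 + 2*Q (S(Q) = (20 + Q) + Q = 20 + 2*Q)
-S(c) = -(20 + 2*(830/203)) = -(20 + 1660/203) = -1*5720/203 = -5720/203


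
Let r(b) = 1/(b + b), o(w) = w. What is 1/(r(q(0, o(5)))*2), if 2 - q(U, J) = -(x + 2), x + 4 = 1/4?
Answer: ¼ ≈ 0.25000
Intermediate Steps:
x = -15/4 (x = -4 + 1/4 = -4 + ¼ = -15/4 ≈ -3.7500)
q(U, J) = ¼ (q(U, J) = 2 - (-1)*(-15/4 + 2) = 2 - (-1)*(-7)/4 = 2 - 1*7/4 = 2 - 7/4 = ¼)
r(b) = 1/(2*b)
1/(r(q(0, o(5)))*2) = 1/((1/(2*(¼)))*2) = 1/(((½)*4)*2) = 1/(2*2) = 1/4 = ¼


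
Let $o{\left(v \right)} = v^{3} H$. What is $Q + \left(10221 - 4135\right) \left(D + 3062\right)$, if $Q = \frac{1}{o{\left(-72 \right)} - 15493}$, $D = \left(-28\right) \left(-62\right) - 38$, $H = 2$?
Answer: $\frac{22074333657039}{761989} \approx 2.8969 \cdot 10^{7}$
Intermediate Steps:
$D = 1698$ ($D = 1736 - 38 = 1698$)
$o{\left(v \right)} = 2 v^{3}$ ($o{\left(v \right)} = v^{3} \cdot 2 = 2 v^{3}$)
$Q = - \frac{1}{761989}$ ($Q = \frac{1}{2 \left(-72\right)^{3} - 15493} = \frac{1}{2 \left(-373248\right) - 15493} = \frac{1}{-746496 - 15493} = \frac{1}{-761989} = - \frac{1}{761989} \approx -1.3124 \cdot 10^{-6}$)
$Q + \left(10221 - 4135\right) \left(D + 3062\right) = - \frac{1}{761989} + \left(10221 - 4135\right) \left(1698 + 3062\right) = - \frac{1}{761989} + 6086 \cdot 4760 = - \frac{1}{761989} + 28969360 = \frac{22074333657039}{761989}$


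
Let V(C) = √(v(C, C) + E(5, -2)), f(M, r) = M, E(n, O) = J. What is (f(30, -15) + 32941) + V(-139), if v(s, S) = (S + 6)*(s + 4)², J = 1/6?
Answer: 32971 + I*√87261294/6 ≈ 32971.0 + 1556.9*I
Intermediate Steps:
J = ⅙ ≈ 0.16667
E(n, O) = ⅙
v(s, S) = (4 + s)²*(6 + S) (v(s, S) = (6 + S)*(4 + s)² = (4 + s)²*(6 + S))
V(C) = √(⅙ + (4 + C)²*(6 + C)) (V(C) = √((4 + C)²*(6 + C) + ⅙) = √(⅙ + (4 + C)²*(6 + C)))
(f(30, -15) + 32941) + V(-139) = (30 + 32941) + √6*√(1 + 6*(4 - 139)²*(6 - 139))/6 = 32971 + √6*√(1 + 6*(-135)²*(-133))/6 = 32971 + √6*√(1 + 6*18225*(-133))/6 = 32971 + √6*√(1 - 14543550)/6 = 32971 + √6*√(-14543549)/6 = 32971 + √6*(I*√14543549)/6 = 32971 + I*√87261294/6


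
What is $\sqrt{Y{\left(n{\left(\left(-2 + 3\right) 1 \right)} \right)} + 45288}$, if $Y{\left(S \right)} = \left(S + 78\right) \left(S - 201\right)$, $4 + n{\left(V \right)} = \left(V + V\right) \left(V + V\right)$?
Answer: $3 \sqrt{3290} \approx 172.08$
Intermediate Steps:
$n{\left(V \right)} = -4 + 4 V^{2}$ ($n{\left(V \right)} = -4 + \left(V + V\right) \left(V + V\right) = -4 + 2 V 2 V = -4 + 4 V^{2}$)
$Y{\left(S \right)} = \left(-201 + S\right) \left(78 + S\right)$ ($Y{\left(S \right)} = \left(78 + S\right) \left(-201 + S\right) = \left(-201 + S\right) \left(78 + S\right)$)
$\sqrt{Y{\left(n{\left(\left(-2 + 3\right) 1 \right)} \right)} + 45288} = \sqrt{\left(-15678 + \left(-4 + 4 \left(\left(-2 + 3\right) 1\right)^{2}\right)^{2} - 123 \left(-4 + 4 \left(\left(-2 + 3\right) 1\right)^{2}\right)\right) + 45288} = \sqrt{\left(-15678 + \left(-4 + 4 \left(1 \cdot 1\right)^{2}\right)^{2} - 123 \left(-4 + 4 \left(1 \cdot 1\right)^{2}\right)\right) + 45288} = \sqrt{\left(-15678 + \left(-4 + 4 \cdot 1^{2}\right)^{2} - 123 \left(-4 + 4 \cdot 1^{2}\right)\right) + 45288} = \sqrt{\left(-15678 + \left(-4 + 4 \cdot 1\right)^{2} - 123 \left(-4 + 4 \cdot 1\right)\right) + 45288} = \sqrt{\left(-15678 + \left(-4 + 4\right)^{2} - 123 \left(-4 + 4\right)\right) + 45288} = \sqrt{\left(-15678 + 0^{2} - 0\right) + 45288} = \sqrt{\left(-15678 + 0 + 0\right) + 45288} = \sqrt{-15678 + 45288} = \sqrt{29610} = 3 \sqrt{3290}$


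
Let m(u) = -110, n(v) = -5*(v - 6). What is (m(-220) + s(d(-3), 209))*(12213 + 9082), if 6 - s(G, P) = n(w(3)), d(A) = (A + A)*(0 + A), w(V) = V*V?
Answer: -1895255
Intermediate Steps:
w(V) = V²
n(v) = 30 - 5*v (n(v) = -5*(-6 + v) = 30 - 5*v)
d(A) = 2*A² (d(A) = (2*A)*A = 2*A²)
s(G, P) = 21 (s(G, P) = 6 - (30 - 5*3²) = 6 - (30 - 5*9) = 6 - (30 - 45) = 6 - 1*(-15) = 6 + 15 = 21)
(m(-220) + s(d(-3), 209))*(12213 + 9082) = (-110 + 21)*(12213 + 9082) = -89*21295 = -1895255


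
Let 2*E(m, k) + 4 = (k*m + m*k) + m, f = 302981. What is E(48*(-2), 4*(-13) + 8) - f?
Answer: -298807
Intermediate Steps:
E(m, k) = -2 + m/2 + k*m (E(m, k) = -2 + ((k*m + m*k) + m)/2 = -2 + ((k*m + k*m) + m)/2 = -2 + (2*k*m + m)/2 = -2 + (m + 2*k*m)/2 = -2 + (m/2 + k*m) = -2 + m/2 + k*m)
E(48*(-2), 4*(-13) + 8) - f = (-2 + (48*(-2))/2 + (4*(-13) + 8)*(48*(-2))) - 1*302981 = (-2 + (½)*(-96) + (-52 + 8)*(-96)) - 302981 = (-2 - 48 - 44*(-96)) - 302981 = (-2 - 48 + 4224) - 302981 = 4174 - 302981 = -298807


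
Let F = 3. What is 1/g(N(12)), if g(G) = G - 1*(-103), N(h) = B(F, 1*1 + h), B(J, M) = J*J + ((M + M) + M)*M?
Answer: 1/619 ≈ 0.0016155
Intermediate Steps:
B(J, M) = J**2 + 3*M**2 (B(J, M) = J**2 + (2*M + M)*M = J**2 + (3*M)*M = J**2 + 3*M**2)
N(h) = 9 + 3*(1 + h)**2 (N(h) = 3**2 + 3*(1*1 + h)**2 = 9 + 3*(1 + h)**2)
g(G) = 103 + G (g(G) = G + 103 = 103 + G)
1/g(N(12)) = 1/(103 + (9 + 3*(1 + 12)**2)) = 1/(103 + (9 + 3*13**2)) = 1/(103 + (9 + 3*169)) = 1/(103 + (9 + 507)) = 1/(103 + 516) = 1/619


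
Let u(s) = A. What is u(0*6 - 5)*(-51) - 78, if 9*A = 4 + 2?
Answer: -112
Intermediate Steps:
A = 2/3 (A = (4 + 2)/9 = (1/9)*6 = 2/3 ≈ 0.66667)
u(s) = 2/3
u(0*6 - 5)*(-51) - 78 = (2/3)*(-51) - 78 = -34 - 78 = -112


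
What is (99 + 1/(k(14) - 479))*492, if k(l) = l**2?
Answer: 13783872/283 ≈ 48706.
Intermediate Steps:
(99 + 1/(k(14) - 479))*492 = (99 + 1/(14**2 - 479))*492 = (99 + 1/(196 - 479))*492 = (99 + 1/(-283))*492 = (99 - 1/283)*492 = (28016/283)*492 = 13783872/283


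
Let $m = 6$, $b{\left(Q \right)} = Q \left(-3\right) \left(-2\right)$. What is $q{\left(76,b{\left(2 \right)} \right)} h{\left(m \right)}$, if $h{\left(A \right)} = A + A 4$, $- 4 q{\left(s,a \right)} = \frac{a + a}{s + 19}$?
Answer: $- \frac{36}{19} \approx -1.8947$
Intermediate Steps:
$b{\left(Q \right)} = 6 Q$ ($b{\left(Q \right)} = - 3 Q \left(-2\right) = 6 Q$)
$q{\left(s,a \right)} = - \frac{a}{2 \left(19 + s\right)}$ ($q{\left(s,a \right)} = - \frac{\left(a + a\right) \frac{1}{s + 19}}{4} = - \frac{2 a \frac{1}{19 + s}}{4} = - \frac{a}{2 \left(19 + s\right)}$)
$h{\left(A \right)} = 5 A$ ($h{\left(A \right)} = A + 4 A = 5 A$)
$q{\left(76,b{\left(2 \right)} \right)} h{\left(m \right)} = - \frac{6 \cdot 2}{38 + 2 \cdot 76} \cdot 5 \cdot 6 = \left(-1\right) 12 \frac{1}{38 + 152} \cdot 30 = \left(-1\right) 12 \cdot \frac{1}{190} \cdot 30 = \left(- \frac{6}{95}\right) 30 = - \frac{36}{19}$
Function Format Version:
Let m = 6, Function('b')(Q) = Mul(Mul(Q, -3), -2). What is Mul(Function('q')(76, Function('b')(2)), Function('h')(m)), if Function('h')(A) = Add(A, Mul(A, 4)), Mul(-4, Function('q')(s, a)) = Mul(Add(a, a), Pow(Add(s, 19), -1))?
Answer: Rational(-36, 19) ≈ -1.8947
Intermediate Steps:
Function('b')(Q) = Mul(6, Q) (Function('b')(Q) = Mul(Mul(-3, Q), -2) = Mul(6, Q))
Function('q')(s, a) = Mul(Rational(-1, 2), a, Pow(Add(19, s), -1)) (Function('q')(s, a) = Mul(Rational(-1, 4), Mul(Add(a, a), Pow(Add(s, 19), -1))) = Mul(Rational(-1, 4), Mul(Mul(2, a), Pow(Add(19, s), -1))) = Mul(Rational(-1, 4), Mul(2, a, Pow(Add(19, s), -1))) = Mul(Rational(-1, 2), a, Pow(Add(19, s), -1)))
Function('h')(A) = Mul(5, A) (Function('h')(A) = Add(A, Mul(4, A)) = Mul(5, A))
Mul(Function('q')(76, Function('b')(2)), Function('h')(m)) = Mul(Mul(-1, Mul(6, 2), Pow(Add(38, Mul(2, 76)), -1)), Mul(5, 6)) = Mul(Mul(-1, 12, Pow(Add(38, 152), -1)), 30) = Mul(Mul(-1, 12, Pow(190, -1)), 30) = Mul(Mul(-1, 12, Rational(1, 190)), 30) = Mul(Rational(-6, 95), 30) = Rational(-36, 19)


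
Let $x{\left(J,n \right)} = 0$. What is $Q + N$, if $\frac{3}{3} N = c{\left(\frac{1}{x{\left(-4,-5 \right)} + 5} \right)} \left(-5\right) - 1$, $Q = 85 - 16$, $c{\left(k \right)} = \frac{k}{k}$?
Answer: $63$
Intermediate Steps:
$c{\left(k \right)} = 1$
$Q = 69$
$N = -6$ ($N = 1 \left(-5\right) - 1 = -5 - 1 = -6$)
$Q + N = 69 - 6 = 63$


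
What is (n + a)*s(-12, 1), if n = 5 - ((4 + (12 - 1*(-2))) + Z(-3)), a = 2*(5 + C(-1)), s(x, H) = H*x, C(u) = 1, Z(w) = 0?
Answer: 12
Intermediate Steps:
a = 12 (a = 2*(5 + 1) = 2*6 = 12)
n = -13 (n = 5 - ((4 + (12 - 1*(-2))) + 0) = 5 - ((4 + (12 + 2)) + 0) = 5 - ((4 + 14) + 0) = 5 - (18 + 0) = 5 - 1*18 = 5 - 18 = -13)
(n + a)*s(-12, 1) = (-13 + 12)*(1*(-12)) = -1*(-12) = 12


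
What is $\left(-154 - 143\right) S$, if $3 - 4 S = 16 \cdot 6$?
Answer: $\frac{27621}{4} \approx 6905.3$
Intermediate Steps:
$S = - \frac{93}{4}$ ($S = \frac{3}{4} - \frac{16 \cdot 6}{4} = \frac{3}{4} - 24 = - \frac{93}{4} \approx -23.25$)
$\left(-154 - 143\right) S = \left(-154 - 143\right) \left(- \frac{93}{4}\right) = \left(-297\right) \left(- \frac{93}{4}\right) = \frac{27621}{4}$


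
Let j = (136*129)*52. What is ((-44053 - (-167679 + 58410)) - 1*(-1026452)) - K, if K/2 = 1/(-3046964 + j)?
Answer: 1165178739785/1067338 ≈ 1.0917e+6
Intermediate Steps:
j = 912288 (j = 17544*52 = 912288)
K = -1/1067338 (K = 2/(-3046964 + 912288) = 2/(-2134676) = 2*(-1/2134676) = -1/1067338 ≈ -9.3691e-7)
((-44053 - (-167679 + 58410)) - 1*(-1026452)) - K = ((-44053 - (-167679 + 58410)) - 1*(-1026452)) - 1*(-1/1067338) = ((-44053 - 1*(-109269)) + 1026452) + 1/1067338 = ((-44053 + 109269) + 1026452) + 1/1067338 = (65216 + 1026452) + 1/1067338 = 1091668 + 1/1067338 = 1165178739785/1067338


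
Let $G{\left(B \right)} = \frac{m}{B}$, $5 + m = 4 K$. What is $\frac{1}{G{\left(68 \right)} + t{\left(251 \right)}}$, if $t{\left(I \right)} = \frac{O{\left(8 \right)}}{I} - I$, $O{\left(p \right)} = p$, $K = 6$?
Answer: $- \frac{17068}{4278755} \approx -0.003989$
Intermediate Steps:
$t{\left(I \right)} = - I + \frac{8}{I}$ ($t{\left(I \right)} = \frac{8}{I} - I = - I + \frac{8}{I}$)
$m = 19$ ($m = -5 + 4 \cdot 6 = -5 + 24 = 19$)
$G{\left(B \right)} = \frac{19}{B}$
$\frac{1}{G{\left(68 \right)} + t{\left(251 \right)}} = \frac{1}{\frac{19}{68} + \left(\left(-1\right) 251 + \frac{8}{251}\right)} = \frac{1}{19 \cdot \frac{1}{68} + \left(-251 + 8 \cdot \frac{1}{251}\right)} = \frac{1}{\frac{19}{68} + \left(-251 + \frac{8}{251}\right)} = \frac{1}{\frac{19}{68} - \frac{62993}{251}} = \frac{1}{- \frac{4278755}{17068}} = - \frac{17068}{4278755}$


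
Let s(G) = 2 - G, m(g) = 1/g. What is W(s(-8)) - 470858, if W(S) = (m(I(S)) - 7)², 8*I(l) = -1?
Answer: -470633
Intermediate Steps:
I(l) = -⅛ (I(l) = (⅛)*(-1) = -⅛)
W(S) = 225 (W(S) = (1/(-⅛) - 7)² = (-8 - 7)² = (-15)² = 225)
W(s(-8)) - 470858 = 225 - 470858 = -470633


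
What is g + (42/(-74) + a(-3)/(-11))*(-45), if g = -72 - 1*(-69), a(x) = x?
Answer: 4179/407 ≈ 10.268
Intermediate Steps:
g = -3 (g = -72 + 69 = -3)
g + (42/(-74) + a(-3)/(-11))*(-45) = -3 + (42/(-74) - 3/(-11))*(-45) = -3 + (42*(-1/74) - 3*(-1/11))*(-45) = -3 + (-21/37 + 3/11)*(-45) = -3 - 120/407*(-45) = -3 + 5400/407 = 4179/407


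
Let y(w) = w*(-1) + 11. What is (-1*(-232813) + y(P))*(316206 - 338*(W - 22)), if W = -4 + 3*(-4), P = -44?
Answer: 76625215400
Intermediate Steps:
y(w) = 11 - w (y(w) = -w + 11 = 11 - w)
W = -16 (W = -4 - 12 = -16)
(-1*(-232813) + y(P))*(316206 - 338*(W - 22)) = (-1*(-232813) + (11 - 1*(-44)))*(316206 - 338*(-16 - 22)) = (232813 + (11 + 44))*(316206 - 338*(-38)) = (232813 + 55)*(316206 + 12844) = 232868*329050 = 76625215400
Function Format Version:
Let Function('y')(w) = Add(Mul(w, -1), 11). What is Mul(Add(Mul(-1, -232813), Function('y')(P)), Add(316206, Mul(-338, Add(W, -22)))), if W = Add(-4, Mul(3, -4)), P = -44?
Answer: 76625215400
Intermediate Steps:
Function('y')(w) = Add(11, Mul(-1, w)) (Function('y')(w) = Add(Mul(-1, w), 11) = Add(11, Mul(-1, w)))
W = -16 (W = Add(-4, -12) = -16)
Mul(Add(Mul(-1, -232813), Function('y')(P)), Add(316206, Mul(-338, Add(W, -22)))) = Mul(Add(Mul(-1, -232813), Add(11, Mul(-1, -44))), Add(316206, Mul(-338, Add(-16, -22)))) = Mul(Add(232813, Add(11, 44)), Add(316206, Mul(-338, -38))) = Mul(Add(232813, 55), Add(316206, 12844)) = Mul(232868, 329050) = 76625215400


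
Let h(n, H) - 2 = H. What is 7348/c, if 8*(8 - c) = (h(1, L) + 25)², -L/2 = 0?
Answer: -58784/665 ≈ -88.397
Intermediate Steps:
L = 0 (L = -2*0 = 0)
h(n, H) = 2 + H
c = -665/8 (c = 8 - ((2 + 0) + 25)²/8 = 8 - (2 + 25)²/8 = 8 - ⅛*27² = 8 - ⅛*729 = 8 - 729/8 = -665/8 ≈ -83.125)
7348/c = 7348/(-665/8) = 7348*(-8/665) = -58784/665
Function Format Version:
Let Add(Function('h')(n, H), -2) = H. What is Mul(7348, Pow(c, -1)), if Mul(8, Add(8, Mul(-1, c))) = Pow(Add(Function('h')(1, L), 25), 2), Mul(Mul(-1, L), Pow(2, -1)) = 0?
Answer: Rational(-58784, 665) ≈ -88.397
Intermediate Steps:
L = 0 (L = Mul(-2, 0) = 0)
Function('h')(n, H) = Add(2, H)
c = Rational(-665, 8) (c = Add(8, Mul(Rational(-1, 8), Pow(Add(Add(2, 0), 25), 2))) = Add(8, Mul(Rational(-1, 8), Pow(Add(2, 25), 2))) = Add(8, Mul(Rational(-1, 8), Pow(27, 2))) = Add(8, Mul(Rational(-1, 8), 729)) = Add(8, Rational(-729, 8)) = Rational(-665, 8) ≈ -83.125)
Mul(7348, Pow(c, -1)) = Mul(7348, Pow(Rational(-665, 8), -1)) = Mul(7348, Rational(-8, 665)) = Rational(-58784, 665)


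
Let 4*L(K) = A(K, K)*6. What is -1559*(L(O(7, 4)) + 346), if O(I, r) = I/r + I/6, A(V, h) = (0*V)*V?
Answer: -539414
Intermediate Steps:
A(V, h) = 0 (A(V, h) = 0*V = 0)
O(I, r) = I/6 + I/r (O(I, r) = I/r + I*(1/6) = I/r + I/6 = I/6 + I/r)
L(K) = 0 (L(K) = (0*6)/4 = (1/4)*0 = 0)
-1559*(L(O(7, 4)) + 346) = -1559*(0 + 346) = -1559*346 = -539414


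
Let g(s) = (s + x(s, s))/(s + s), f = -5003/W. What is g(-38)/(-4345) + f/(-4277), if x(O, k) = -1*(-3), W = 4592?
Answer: 48234561/324275775824 ≈ 0.00014875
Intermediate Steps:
f = -5003/4592 ≈ -1.0895
x(O, k) = 3
g(s) = (3 + s)/(2*s) (g(s) = (s + 3)/(s + s) = (3 + s)/((2*s)) = (3 + s)*(1/(2*s)) = (3 + s)/(2*s))
g(-38)/(-4345) + f/(-4277) = ((½)*(3 - 38)/(-38))/(-4345) - 5003/4592/(-4277) = ((½)*(-1/38)*(-35))*(-1/4345) - 5003/4592*(-1/4277) = (35/76)*(-1/4345) + 5003/19639984 = -7/66044 + 5003/19639984 = 48234561/324275775824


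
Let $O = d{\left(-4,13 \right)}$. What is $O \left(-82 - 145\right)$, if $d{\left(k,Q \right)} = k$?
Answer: $908$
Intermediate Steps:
$O = -4$
$O \left(-82 - 145\right) = - 4 \left(-82 - 145\right) = \left(-4\right) \left(-227\right) = 908$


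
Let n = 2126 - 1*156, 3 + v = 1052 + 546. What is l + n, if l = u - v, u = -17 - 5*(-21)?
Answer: 463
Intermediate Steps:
v = 1595 (v = -3 + (1052 + 546) = -3 + 1598 = 1595)
u = 88 (u = -17 + 105 = 88)
l = -1507 (l = 88 - 1*1595 = 88 - 1595 = -1507)
n = 1970 (n = 2126 - 156 = 1970)
l + n = -1507 + 1970 = 463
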